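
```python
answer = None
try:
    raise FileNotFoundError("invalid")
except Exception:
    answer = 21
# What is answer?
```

Step-by-step execution trace:
1. `raise FileNotFoundError(...)` raises FileNotFoundError.
2. `except Exception` matches (FileNotFoundError is a subclass of Exception) → answer = 21.
Result: 21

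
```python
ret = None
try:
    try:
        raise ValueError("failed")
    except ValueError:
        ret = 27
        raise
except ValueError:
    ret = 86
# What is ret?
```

Step-by-step execution trace:
1. Inner try: `raise ValueError("failed")` raises ValueError.
2. Inner `except ValueError` matches → ret = 27.
3. bare `raise` re-raises the same ValueError.
4. Outer `except ValueError` matches → ret = 86.
Result: 86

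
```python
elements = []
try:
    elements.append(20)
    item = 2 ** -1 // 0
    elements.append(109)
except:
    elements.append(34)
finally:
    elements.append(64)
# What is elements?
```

Step-by-step execution trace:
1. try: `elements.append(20)` → elements = [20].
2. `item = 2 ** -1 // 0` raises ZeroDivisionError; `elements.append(109)` is not reached.
3. bare `except` matches → `elements.append(34)` → elements = [20, 34].
4. finally always runs: `elements.append(64)` → elements = [20, 34, 64].
Result: [20, 34, 64]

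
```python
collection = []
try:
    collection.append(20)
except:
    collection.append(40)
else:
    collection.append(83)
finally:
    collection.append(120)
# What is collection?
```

Step-by-step execution trace:
1. try: `collection.append(20)` → collection = [20]. No exception raised.
2. `except` is skipped.
3. `else` runs: `collection.append(83)` → collection = [20, 83].
4. `finally` always runs: `collection.append(120)` → collection = [20, 83, 120].
Result: [20, 83, 120]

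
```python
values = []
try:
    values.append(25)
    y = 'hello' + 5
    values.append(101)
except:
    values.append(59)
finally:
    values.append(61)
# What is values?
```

Step-by-step execution trace:
1. try: `values.append(25)` → values = [25].
2. `y = 'hello' + 5` raises TypeError; `values.append(101)` is not reached.
3. bare `except` matches → `values.append(59)` → values = [25, 59].
4. finally always runs: `values.append(61)` → values = [25, 59, 61].
Result: [25, 59, 61]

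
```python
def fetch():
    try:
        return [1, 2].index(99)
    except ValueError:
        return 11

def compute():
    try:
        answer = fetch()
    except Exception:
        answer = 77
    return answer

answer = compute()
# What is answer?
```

Step-by-step execution trace:
1. `compute()` calls `fetch()`.
2. In fetch: `[1, 2].index(99)` raises ValueError; `except ValueError` catches it → returns 11.
3. In compute: `answer = fetch()` → answer = 11. No exception reaches compute.
4. `except Exception` is skipped; compute returns 11.
5. answer = 11.
Result: 11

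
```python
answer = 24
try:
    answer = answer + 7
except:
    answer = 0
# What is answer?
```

Step-by-step execution trace:
1. answer starts at 24.
2. try: `answer = answer + 7` → answer = 31. No exception raised.
3. `except` is skipped.
Result: 31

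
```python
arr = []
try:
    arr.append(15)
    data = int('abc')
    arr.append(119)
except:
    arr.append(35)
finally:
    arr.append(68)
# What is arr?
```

Step-by-step execution trace:
1. try: `arr.append(15)` → arr = [15].
2. `data = int('abc')` raises ValueError; `arr.append(119)` is not reached.
3. bare `except` matches → `arr.append(35)` → arr = [15, 35].
4. finally always runs: `arr.append(68)` → arr = [15, 35, 68].
Result: [15, 35, 68]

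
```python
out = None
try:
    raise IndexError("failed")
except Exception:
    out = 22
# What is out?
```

Step-by-step execution trace:
1. `raise IndexError(...)` raises IndexError.
2. `except Exception` matches (IndexError is a subclass of Exception) → out = 22.
Result: 22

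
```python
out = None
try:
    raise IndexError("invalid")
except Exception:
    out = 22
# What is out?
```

Step-by-step execution trace:
1. `raise IndexError(...)` raises IndexError.
2. `except Exception` matches (IndexError is a subclass of Exception) → out = 22.
Result: 22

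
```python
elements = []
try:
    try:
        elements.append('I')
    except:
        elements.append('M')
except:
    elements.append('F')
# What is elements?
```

Step-by-step execution trace:
1. Inner try: `elements.append('I')` → elements = ['I']. No exception raised.
2. Inner `except` is skipped.
3. Inner try completes normally; outer `except` is skipped.
Result: ['I']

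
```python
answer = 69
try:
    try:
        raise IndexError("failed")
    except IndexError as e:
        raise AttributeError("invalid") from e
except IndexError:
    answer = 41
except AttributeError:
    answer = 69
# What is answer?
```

Step-by-step execution trace:
1. Inner try raises IndexError; inner `except IndexError as e` catches it.
2. `raise AttributeError(...) from e` raises AttributeError (IndexError is attached as __cause__, but only AttributeError is active).
3. Outer `except IndexError` does not match AttributeError; skipped.
4. Outer `except AttributeError` matches → answer = 69.
Result: 69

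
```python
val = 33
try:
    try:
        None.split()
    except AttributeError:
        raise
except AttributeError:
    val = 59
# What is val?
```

Step-by-step execution trace:
1. Inner try: `None.split()` raises AttributeError.
2. Inner `except AttributeError` matches; bare `raise` re-raises the same AttributeError.
3. Outer `except AttributeError` matches → val = 59.
Result: 59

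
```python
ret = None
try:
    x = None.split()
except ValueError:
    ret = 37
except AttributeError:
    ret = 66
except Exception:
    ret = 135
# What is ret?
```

Step-by-step execution trace:
1. `x = None.split()` raises AttributeError.
2. `except ValueError` does not match AttributeError; skipped.
3. `except AttributeError` matches → ret = 66.
4. Remaining except clauses are skipped.
Result: 66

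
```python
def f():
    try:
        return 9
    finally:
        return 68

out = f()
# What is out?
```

Step-by-step execution trace:
1. `f()` enters try: `return 9` sets pending return value 9.
2. Before returning, `finally: return 68` runs and overrides the pending return.
3. f() returns 68 → out = 68.
Result: 68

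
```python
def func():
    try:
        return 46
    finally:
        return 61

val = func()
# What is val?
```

Step-by-step execution trace:
1. `func()` enters try: `return 46` sets pending return value 46.
2. Before returning, `finally: return 61` runs and overrides the pending return.
3. func() returns 61 → val = 61.
Result: 61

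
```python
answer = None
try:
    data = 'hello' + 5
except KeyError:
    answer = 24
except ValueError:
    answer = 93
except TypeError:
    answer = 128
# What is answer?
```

Step-by-step execution trace:
1. `data = 'hello' + 5` raises TypeError.
2. `except KeyError` does not match TypeError; skipped.
3. `except ValueError` does not match TypeError; skipped.
4. `except TypeError` matches → answer = 128.
Result: 128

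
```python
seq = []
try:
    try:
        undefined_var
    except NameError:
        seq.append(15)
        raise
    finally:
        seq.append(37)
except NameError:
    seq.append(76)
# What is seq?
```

Step-by-step execution trace:
1. Inner try: `undefined_var` raises NameError.
2. Inner `except NameError` matches → `seq.append(15)` → seq = [15].
3. bare `raise` re-raises NameError.
4. Inner `finally` runs during unwinding: `seq.append(37)` → seq = [15, 37].
5. Outer `except NameError` matches → `seq.append(76)` → seq = [15, 37, 76].
Result: [15, 37, 76]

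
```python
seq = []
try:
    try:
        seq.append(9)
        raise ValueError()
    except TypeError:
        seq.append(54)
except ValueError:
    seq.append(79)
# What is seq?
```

Step-by-step execution trace:
1. Inner try: `seq.append(9)` → seq = [9].
2. `raise ValueError()` raises ValueError.
3. Inner `except TypeError` does not match ValueError; exception propagates to outer try.
4. Outer `except ValueError` matches → `seq.append(79)` → seq = [9, 79].
Result: [9, 79]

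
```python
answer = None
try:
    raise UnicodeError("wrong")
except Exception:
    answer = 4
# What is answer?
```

Step-by-step execution trace:
1. `raise UnicodeError(...)` raises UnicodeError.
2. `except Exception` matches (UnicodeError is a subclass of Exception) → answer = 4.
Result: 4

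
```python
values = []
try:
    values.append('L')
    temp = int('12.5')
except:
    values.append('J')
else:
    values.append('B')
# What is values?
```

Step-by-step execution trace:
1. try: `values.append('L')` → values = ['L'].
2. `temp = int('12.5')` raises ValueError.
3. bare `except` matches → `values.append('J')` → values = ['L', 'J'].
4. `else` is skipped (an exception was raised).
Result: ['L', 'J']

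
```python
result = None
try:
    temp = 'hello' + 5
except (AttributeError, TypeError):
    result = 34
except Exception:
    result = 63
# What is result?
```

Step-by-step execution trace:
1. `temp = 'hello' + 5` raises TypeError.
2. `except (AttributeError, TypeError)` matches (TypeError is in the tuple) → result = 34.
3. `except Exception` is not reached.
Result: 34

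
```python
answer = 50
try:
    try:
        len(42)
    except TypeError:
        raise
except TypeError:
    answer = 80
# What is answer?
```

Step-by-step execution trace:
1. Inner try: `len(42)` raises TypeError.
2. Inner `except TypeError` matches; bare `raise` re-raises the same TypeError.
3. Outer `except TypeError` matches → answer = 80.
Result: 80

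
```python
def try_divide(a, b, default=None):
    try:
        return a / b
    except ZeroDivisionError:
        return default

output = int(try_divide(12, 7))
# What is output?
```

Step-by-step execution trace:
1. `try_divide(12, 7)` enters try: `return 12 / 7` → returns 1.7142857142857142. No exception raised.
2. `except ZeroDivisionError` is skipped.
3. `int(1.7142857142857142)` → 1 → output = 1.
Result: 1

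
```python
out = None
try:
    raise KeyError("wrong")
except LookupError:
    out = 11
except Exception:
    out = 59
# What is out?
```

Step-by-step execution trace:
1. `raise KeyError(...)` raises KeyError.
2. `except LookupError` matches (KeyError is a subclass of LookupError) → out = 11.
3. `except Exception` is not reached.
Result: 11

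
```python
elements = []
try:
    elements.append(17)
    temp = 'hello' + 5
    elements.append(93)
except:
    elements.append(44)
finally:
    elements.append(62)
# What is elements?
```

Step-by-step execution trace:
1. try: `elements.append(17)` → elements = [17].
2. `temp = 'hello' + 5` raises TypeError; `elements.append(93)` is not reached.
3. bare `except` matches → `elements.append(44)` → elements = [17, 44].
4. finally always runs: `elements.append(62)` → elements = [17, 44, 62].
Result: [17, 44, 62]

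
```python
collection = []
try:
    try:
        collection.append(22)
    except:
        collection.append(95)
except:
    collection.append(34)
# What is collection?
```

Step-by-step execution trace:
1. Inner try: `collection.append(22)` → collection = [22]. No exception raised.
2. Inner `except` is skipped.
3. Inner try completes normally; outer `except` is skipped.
Result: [22]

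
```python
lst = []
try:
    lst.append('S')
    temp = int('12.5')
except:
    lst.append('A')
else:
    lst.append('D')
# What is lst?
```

Step-by-step execution trace:
1. try: `lst.append('S')` → lst = ['S'].
2. `temp = int('12.5')` raises ValueError.
3. bare `except` matches → `lst.append('A')` → lst = ['S', 'A'].
4. `else` is skipped (an exception was raised).
Result: ['S', 'A']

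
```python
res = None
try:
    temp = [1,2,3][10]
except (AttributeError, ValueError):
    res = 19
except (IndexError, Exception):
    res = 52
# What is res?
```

Step-by-step execution trace:
1. `temp = [1,2,3][10]` raises IndexError.
2. `except (AttributeError, ValueError)` does not match IndexError; skipped.
3. `except (IndexError, Exception)` matches (IndexError is in the tuple) → res = 52.
Result: 52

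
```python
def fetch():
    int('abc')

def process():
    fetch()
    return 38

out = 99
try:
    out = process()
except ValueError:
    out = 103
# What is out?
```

Step-by-step execution trace:
1. out starts at 99.
2. try: `process()` calls `fetch()`.
3. `fetch()` evaluates `int('abc')`, which raises ValueError; it propagates through process (uncaught).
4. `return 38` in process is not reached; the assignment to out does not complete.
5. `except ValueError` matches → out = 103.
Result: 103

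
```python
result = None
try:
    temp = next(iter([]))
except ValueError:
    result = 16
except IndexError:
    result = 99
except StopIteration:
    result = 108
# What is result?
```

Step-by-step execution trace:
1. `temp = next(iter([]))` raises StopIteration.
2. `except ValueError` does not match StopIteration; skipped.
3. `except IndexError` does not match StopIteration; skipped.
4. `except StopIteration` matches → result = 108.
Result: 108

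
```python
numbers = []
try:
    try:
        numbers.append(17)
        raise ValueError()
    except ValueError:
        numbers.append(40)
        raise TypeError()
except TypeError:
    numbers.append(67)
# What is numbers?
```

Step-by-step execution trace:
1. Inner try: `numbers.append(17)` → numbers = [17].
2. `raise ValueError()` raises ValueError.
3. Inner `except ValueError` matches → `numbers.append(40)` → numbers = [17, 40].
4. `raise TypeError()` raises TypeError; propagates to outer try.
5. Outer `except TypeError` matches → `numbers.append(67)` → numbers = [17, 40, 67].
Result: [17, 40, 67]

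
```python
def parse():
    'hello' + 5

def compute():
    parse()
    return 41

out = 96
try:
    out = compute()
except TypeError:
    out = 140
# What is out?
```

Step-by-step execution trace:
1. out starts at 96.
2. try: `compute()` calls `parse()`.
3. `parse()` evaluates `'hello' + 5`, which raises TypeError; it propagates through compute (uncaught).
4. `return 41` in compute is not reached; the assignment to out does not complete.
5. `except TypeError` matches → out = 140.
Result: 140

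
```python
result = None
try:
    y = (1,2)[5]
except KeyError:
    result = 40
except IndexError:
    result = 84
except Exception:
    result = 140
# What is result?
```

Step-by-step execution trace:
1. `y = (1,2)[5]` raises IndexError.
2. `except KeyError` does not match IndexError; skipped.
3. `except IndexError` matches → result = 84.
4. Remaining except clauses are skipped.
Result: 84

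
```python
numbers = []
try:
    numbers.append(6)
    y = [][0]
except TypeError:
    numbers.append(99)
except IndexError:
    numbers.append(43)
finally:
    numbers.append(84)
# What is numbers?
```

Step-by-step execution trace:
1. try: `numbers.append(6)` → numbers = [6].
2. `y = [][0]` raises IndexError.
3. `except TypeError` does not match IndexError; skipped.
4. `except IndexError` matches → `numbers.append(43)` → numbers = [6, 43].
5. finally always runs: `numbers.append(84)` → numbers = [6, 43, 84].
Result: [6, 43, 84]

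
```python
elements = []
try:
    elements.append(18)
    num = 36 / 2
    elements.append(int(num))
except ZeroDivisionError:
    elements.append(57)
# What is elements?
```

Step-by-step execution trace:
1. try: `elements.append(18)` → elements = [18].
2. `num = 36 / 2` → num = 18.0. No exception raised.
3. `elements.append(int(num))` → elements = [18, 18].
4. `except ZeroDivisionError` is skipped (no exception was raised).
Result: [18, 18]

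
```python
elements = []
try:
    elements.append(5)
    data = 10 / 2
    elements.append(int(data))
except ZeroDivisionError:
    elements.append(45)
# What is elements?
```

Step-by-step execution trace:
1. try: `elements.append(5)` → elements = [5].
2. `data = 10 / 2` → data = 5.0. No exception raised.
3. `elements.append(int(data))` → elements = [5, 5].
4. `except ZeroDivisionError` is skipped (no exception was raised).
Result: [5, 5]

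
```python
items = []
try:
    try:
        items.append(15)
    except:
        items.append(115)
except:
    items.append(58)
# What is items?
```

Step-by-step execution trace:
1. Inner try: `items.append(15)` → items = [15]. No exception raised.
2. Inner `except` is skipped.
3. Inner try completes normally; outer `except` is skipped.
Result: [15]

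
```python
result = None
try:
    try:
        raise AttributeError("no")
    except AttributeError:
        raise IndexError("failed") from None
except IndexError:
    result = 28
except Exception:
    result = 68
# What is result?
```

Step-by-step execution trace:
1. Inner try raises AttributeError; inner `except AttributeError` catches it.
2. `raise IndexError(...) from None` raises IndexError (from None suppresses __context__, but the active exception is still IndexError).
3. Outer `except IndexError` matches → result = 28.
4. `except Exception` is not reached.
Result: 28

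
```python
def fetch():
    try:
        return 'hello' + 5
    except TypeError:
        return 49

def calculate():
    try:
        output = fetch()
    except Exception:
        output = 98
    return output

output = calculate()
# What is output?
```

Step-by-step execution trace:
1. `calculate()` calls `fetch()`.
2. In fetch: `'hello' + 5` raises TypeError; `except TypeError` catches it → returns 49.
3. In calculate: `output = fetch()` → output = 49. No exception reaches calculate.
4. `except Exception` is skipped; calculate returns 49.
5. output = 49.
Result: 49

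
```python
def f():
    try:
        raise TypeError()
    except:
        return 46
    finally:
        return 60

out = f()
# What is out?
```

Step-by-step execution trace:
1. `f()` enters try: `raise TypeError()` raises TypeError.
2. bare `except` matches → `return 46` sets pending return value 46.
3. Before returning, `finally: return 60` runs and overrides the pending return.
4. f() returns 60 → out = 60.
Result: 60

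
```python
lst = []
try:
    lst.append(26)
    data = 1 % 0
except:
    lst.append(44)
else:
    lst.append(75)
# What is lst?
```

Step-by-step execution trace:
1. try: `lst.append(26)` → lst = [26].
2. `data = 1 % 0` raises ZeroDivisionError.
3. bare `except` matches → `lst.append(44)` → lst = [26, 44].
4. `else` is skipped (an exception was raised).
Result: [26, 44]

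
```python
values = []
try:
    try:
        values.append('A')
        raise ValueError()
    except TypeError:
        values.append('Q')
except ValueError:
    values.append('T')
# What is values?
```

Step-by-step execution trace:
1. Inner try: `values.append('A')` → values = ['A'].
2. `raise ValueError()` raises ValueError.
3. Inner `except TypeError` does not match ValueError; exception propagates to outer try.
4. Outer `except ValueError` matches → `values.append('T')` → values = ['A', 'T'].
Result: ['A', 'T']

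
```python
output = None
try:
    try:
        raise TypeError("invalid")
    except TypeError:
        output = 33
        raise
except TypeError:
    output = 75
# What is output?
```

Step-by-step execution trace:
1. Inner try: `raise TypeError("invalid")` raises TypeError.
2. Inner `except TypeError` matches → output = 33.
3. bare `raise` re-raises the same TypeError.
4. Outer `except TypeError` matches → output = 75.
Result: 75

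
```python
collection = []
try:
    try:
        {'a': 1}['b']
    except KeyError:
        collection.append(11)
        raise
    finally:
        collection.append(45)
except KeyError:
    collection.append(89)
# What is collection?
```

Step-by-step execution trace:
1. Inner try: `{'a': 1}['b']` raises KeyError.
2. Inner `except KeyError` matches → `collection.append(11)` → collection = [11].
3. bare `raise` re-raises KeyError.
4. Inner `finally` runs during unwinding: `collection.append(45)` → collection = [11, 45].
5. Outer `except KeyError` matches → `collection.append(89)` → collection = [11, 45, 89].
Result: [11, 45, 89]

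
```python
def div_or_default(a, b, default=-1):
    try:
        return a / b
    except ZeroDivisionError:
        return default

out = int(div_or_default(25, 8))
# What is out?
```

Step-by-step execution trace:
1. `div_or_default(25, 8)` enters try: `return 25 / 8` → returns 3.125. No exception raised.
2. `except ZeroDivisionError` is skipped.
3. `int(3.125)` → 3 → out = 3.
Result: 3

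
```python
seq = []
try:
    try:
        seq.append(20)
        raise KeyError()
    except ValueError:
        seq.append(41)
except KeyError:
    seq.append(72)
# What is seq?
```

Step-by-step execution trace:
1. Inner try: `seq.append(20)` → seq = [20].
2. `raise KeyError()` raises KeyError.
3. Inner `except ValueError` does not match KeyError; exception propagates to outer try.
4. Outer `except KeyError` matches → `seq.append(72)` → seq = [20, 72].
Result: [20, 72]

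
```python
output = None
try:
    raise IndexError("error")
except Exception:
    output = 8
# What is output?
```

Step-by-step execution trace:
1. `raise IndexError(...)` raises IndexError.
2. `except Exception` matches (IndexError is a subclass of Exception) → output = 8.
Result: 8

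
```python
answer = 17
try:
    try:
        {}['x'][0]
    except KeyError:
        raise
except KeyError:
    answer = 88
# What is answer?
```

Step-by-step execution trace:
1. Inner try: `{}['x'][0]` raises KeyError.
2. Inner `except KeyError` matches; bare `raise` re-raises the same KeyError.
3. Outer `except KeyError` matches → answer = 88.
Result: 88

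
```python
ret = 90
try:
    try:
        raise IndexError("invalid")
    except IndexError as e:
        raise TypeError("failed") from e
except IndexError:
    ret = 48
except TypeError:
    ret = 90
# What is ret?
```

Step-by-step execution trace:
1. Inner try raises IndexError; inner `except IndexError as e` catches it.
2. `raise TypeError(...) from e` raises TypeError (IndexError is attached as __cause__, but only TypeError is active).
3. Outer `except IndexError` does not match TypeError; skipped.
4. Outer `except TypeError` matches → ret = 90.
Result: 90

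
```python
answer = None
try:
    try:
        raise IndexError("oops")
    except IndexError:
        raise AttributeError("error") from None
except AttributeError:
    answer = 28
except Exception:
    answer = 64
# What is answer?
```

Step-by-step execution trace:
1. Inner try raises IndexError; inner `except IndexError` catches it.
2. `raise AttributeError(...) from None` raises AttributeError (from None suppresses __context__, but the active exception is still AttributeError).
3. Outer `except AttributeError` matches → answer = 28.
4. `except Exception` is not reached.
Result: 28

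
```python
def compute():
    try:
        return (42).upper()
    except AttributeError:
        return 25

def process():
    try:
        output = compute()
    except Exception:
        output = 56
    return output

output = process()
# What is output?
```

Step-by-step execution trace:
1. `process()` calls `compute()`.
2. In compute: `(42).upper()` raises AttributeError; `except AttributeError` catches it → returns 25.
3. In process: `output = compute()` → output = 25. No exception reaches process.
4. `except Exception` is skipped; process returns 25.
5. output = 25.
Result: 25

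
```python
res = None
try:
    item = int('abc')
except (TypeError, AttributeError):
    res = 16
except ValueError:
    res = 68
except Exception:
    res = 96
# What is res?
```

Step-by-step execution trace:
1. `item = int('abc')` raises ValueError.
2. `except (TypeError, AttributeError)` does not match ValueError; skipped.
3. `except ValueError` matches (exact type match) → res = 68.
4. `except Exception` is not reached.
Result: 68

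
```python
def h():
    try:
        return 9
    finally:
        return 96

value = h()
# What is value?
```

Step-by-step execution trace:
1. `h()` enters try: `return 9` sets pending return value 9.
2. Before returning, `finally: return 96` runs and overrides the pending return.
3. h() returns 96 → value = 96.
Result: 96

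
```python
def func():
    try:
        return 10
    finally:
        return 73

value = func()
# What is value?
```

Step-by-step execution trace:
1. `func()` enters try: `return 10` sets pending return value 10.
2. Before returning, `finally: return 73` runs and overrides the pending return.
3. func() returns 73 → value = 73.
Result: 73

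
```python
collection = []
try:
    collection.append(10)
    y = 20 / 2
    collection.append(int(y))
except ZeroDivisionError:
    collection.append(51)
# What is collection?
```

Step-by-step execution trace:
1. try: `collection.append(10)` → collection = [10].
2. `y = 20 / 2` → y = 10.0. No exception raised.
3. `collection.append(int(y))` → collection = [10, 10].
4. `except ZeroDivisionError` is skipped (no exception was raised).
Result: [10, 10]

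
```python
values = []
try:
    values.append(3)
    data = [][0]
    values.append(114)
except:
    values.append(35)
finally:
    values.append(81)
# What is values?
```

Step-by-step execution trace:
1. try: `values.append(3)` → values = [3].
2. `data = [][0]` raises IndexError; `values.append(114)` is not reached.
3. bare `except` matches → `values.append(35)` → values = [3, 35].
4. finally always runs: `values.append(81)` → values = [3, 35, 81].
Result: [3, 35, 81]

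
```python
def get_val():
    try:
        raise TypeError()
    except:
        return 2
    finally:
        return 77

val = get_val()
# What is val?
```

Step-by-step execution trace:
1. `get_val()` enters try: `raise TypeError()` raises TypeError.
2. bare `except` matches → `return 2` sets pending return value 2.
3. Before returning, `finally: return 77` runs and overrides the pending return.
4. get_val() returns 77 → val = 77.
Result: 77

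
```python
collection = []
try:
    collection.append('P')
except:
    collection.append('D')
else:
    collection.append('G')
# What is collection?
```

Step-by-step execution trace:
1. try: `collection.append('P')` → collection = ['P']. No exception raised.
2. `except` is skipped.
3. `else` runs (try completed without exception): `collection.append('G')` → collection = ['P', 'G'].
Result: ['P', 'G']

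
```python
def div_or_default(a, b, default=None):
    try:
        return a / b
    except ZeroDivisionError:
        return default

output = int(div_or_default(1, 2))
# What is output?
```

Step-by-step execution trace:
1. `div_or_default(1, 2)` enters try: `return 1 / 2` → returns 0.5. No exception raised.
2. `except ZeroDivisionError` is skipped.
3. `int(0.5)` → 0 → output = 0.
Result: 0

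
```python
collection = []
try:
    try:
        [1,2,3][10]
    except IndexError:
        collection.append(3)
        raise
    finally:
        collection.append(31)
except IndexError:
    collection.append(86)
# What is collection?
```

Step-by-step execution trace:
1. Inner try: `[1,2,3][10]` raises IndexError.
2. Inner `except IndexError` matches → `collection.append(3)` → collection = [3].
3. bare `raise` re-raises IndexError.
4. Inner `finally` runs during unwinding: `collection.append(31)` → collection = [3, 31].
5. Outer `except IndexError` matches → `collection.append(86)` → collection = [3, 31, 86].
Result: [3, 31, 86]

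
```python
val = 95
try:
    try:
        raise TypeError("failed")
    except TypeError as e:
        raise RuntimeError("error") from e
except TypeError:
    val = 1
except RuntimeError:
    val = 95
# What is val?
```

Step-by-step execution trace:
1. Inner try raises TypeError; inner `except TypeError as e` catches it.
2. `raise RuntimeError(...) from e` raises RuntimeError (TypeError is attached as __cause__, but only RuntimeError is active).
3. Outer `except TypeError` does not match RuntimeError; skipped.
4. Outer `except RuntimeError` matches → val = 95.
Result: 95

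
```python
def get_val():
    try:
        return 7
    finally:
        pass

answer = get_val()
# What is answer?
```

Step-by-step execution trace:
1. `get_val()` enters try: `return 7` sets pending return value 7.
2. Before returning, `finally: pass` runs (no effect).
3. get_val() returns 7 → answer = 7.
Result: 7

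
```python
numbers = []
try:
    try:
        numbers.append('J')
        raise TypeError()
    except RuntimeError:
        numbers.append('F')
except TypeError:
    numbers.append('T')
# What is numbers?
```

Step-by-step execution trace:
1. Inner try: `numbers.append('J')` → numbers = ['J'].
2. `raise TypeError()` raises TypeError.
3. Inner `except RuntimeError` does not match TypeError; exception propagates to outer try.
4. Outer `except TypeError` matches → `numbers.append('T')` → numbers = ['J', 'T'].
Result: ['J', 'T']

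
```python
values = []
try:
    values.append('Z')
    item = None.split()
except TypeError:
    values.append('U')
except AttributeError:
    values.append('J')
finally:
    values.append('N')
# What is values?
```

Step-by-step execution trace:
1. try: `values.append('Z')` → values = ['Z'].
2. `item = None.split()` raises AttributeError.
3. `except TypeError` does not match AttributeError; skipped.
4. `except AttributeError` matches → `values.append('J')` → values = ['Z', 'J'].
5. finally always runs: `values.append('N')` → values = ['Z', 'J', 'N'].
Result: ['Z', 'J', 'N']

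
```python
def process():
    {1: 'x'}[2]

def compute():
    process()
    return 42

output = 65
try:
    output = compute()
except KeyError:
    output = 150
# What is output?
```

Step-by-step execution trace:
1. output starts at 65.
2. try: `compute()` calls `process()`.
3. `process()` evaluates `{1: 'x'}[2]`, which raises KeyError; it propagates through compute (uncaught).
4. `return 42` in compute is not reached; the assignment to output does not complete.
5. `except KeyError` matches → output = 150.
Result: 150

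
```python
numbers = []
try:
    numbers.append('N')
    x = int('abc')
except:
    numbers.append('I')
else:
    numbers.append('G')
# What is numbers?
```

Step-by-step execution trace:
1. try: `numbers.append('N')` → numbers = ['N'].
2. `x = int('abc')` raises ValueError.
3. bare `except` matches → `numbers.append('I')` → numbers = ['N', 'I'].
4. `else` is skipped (an exception was raised).
Result: ['N', 'I']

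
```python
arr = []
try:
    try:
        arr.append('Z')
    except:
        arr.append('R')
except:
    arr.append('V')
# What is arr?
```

Step-by-step execution trace:
1. Inner try: `arr.append('Z')` → arr = ['Z']. No exception raised.
2. Inner `except` is skipped.
3. Inner try completes normally; outer `except` is skipped.
Result: ['Z']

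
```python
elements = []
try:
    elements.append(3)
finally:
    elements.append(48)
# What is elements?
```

Step-by-step execution trace:
1. try: `elements.append(3)` → elements = [3].
2. The try body completes without raising.
3. finally always runs: `elements.append(48)` → elements = [3, 48].
Result: [3, 48]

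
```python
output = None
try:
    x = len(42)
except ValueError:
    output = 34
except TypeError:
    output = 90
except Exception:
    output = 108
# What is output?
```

Step-by-step execution trace:
1. `x = len(42)` raises TypeError.
2. `except ValueError` does not match TypeError; skipped.
3. `except TypeError` matches → output = 90.
4. Remaining except clauses are skipped.
Result: 90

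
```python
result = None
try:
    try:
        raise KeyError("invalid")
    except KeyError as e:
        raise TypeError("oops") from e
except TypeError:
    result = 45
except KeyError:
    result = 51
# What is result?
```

Step-by-step execution trace:
1. Inner try raises KeyError; inner `except KeyError as e` catches it.
2. `raise TypeError(...) from e` raises TypeError (KeyError is attached as __cause__, but only TypeError is active).
3. Outer `except TypeError` matches → result = 45.
4. `except KeyError` is not reached.
Result: 45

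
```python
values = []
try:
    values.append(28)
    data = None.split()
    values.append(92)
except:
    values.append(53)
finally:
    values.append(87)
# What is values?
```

Step-by-step execution trace:
1. try: `values.append(28)` → values = [28].
2. `data = None.split()` raises AttributeError; `values.append(92)` is not reached.
3. bare `except` matches → `values.append(53)` → values = [28, 53].
4. finally always runs: `values.append(87)` → values = [28, 53, 87].
Result: [28, 53, 87]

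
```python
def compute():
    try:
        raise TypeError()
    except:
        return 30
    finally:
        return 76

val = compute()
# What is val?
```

Step-by-step execution trace:
1. `compute()` enters try: `raise TypeError()` raises TypeError.
2. bare `except` matches → `return 30` sets pending return value 30.
3. Before returning, `finally: return 76` runs and overrides the pending return.
4. compute() returns 76 → val = 76.
Result: 76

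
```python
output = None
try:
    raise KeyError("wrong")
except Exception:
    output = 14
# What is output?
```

Step-by-step execution trace:
1. `raise KeyError(...)` raises KeyError.
2. `except Exception` matches (KeyError is a subclass of Exception) → output = 14.
Result: 14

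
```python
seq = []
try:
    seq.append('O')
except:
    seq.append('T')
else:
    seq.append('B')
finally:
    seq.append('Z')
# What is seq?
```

Step-by-step execution trace:
1. try: `seq.append('O')` → seq = ['O']. No exception raised.
2. `except` is skipped.
3. `else` runs: `seq.append('B')` → seq = ['O', 'B'].
4. `finally` always runs: `seq.append('Z')` → seq = ['O', 'B', 'Z'].
Result: ['O', 'B', 'Z']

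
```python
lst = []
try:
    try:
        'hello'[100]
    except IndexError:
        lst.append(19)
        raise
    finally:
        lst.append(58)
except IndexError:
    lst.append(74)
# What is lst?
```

Step-by-step execution trace:
1. Inner try: `'hello'[100]` raises IndexError.
2. Inner `except IndexError` matches → `lst.append(19)` → lst = [19].
3. bare `raise` re-raises IndexError.
4. Inner `finally` runs during unwinding: `lst.append(58)` → lst = [19, 58].
5. Outer `except IndexError` matches → `lst.append(74)` → lst = [19, 58, 74].
Result: [19, 58, 74]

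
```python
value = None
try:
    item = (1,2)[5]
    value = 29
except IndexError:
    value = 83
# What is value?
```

Step-by-step execution trace:
1. `item = (1,2)[5]` raises IndexError.
2. `value = 29` is not reached.
3. `except IndexError` matches → value = 83.
Result: 83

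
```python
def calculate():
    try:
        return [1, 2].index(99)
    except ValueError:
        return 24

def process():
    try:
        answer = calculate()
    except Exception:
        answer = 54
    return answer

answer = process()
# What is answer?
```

Step-by-step execution trace:
1. `process()` calls `calculate()`.
2. In calculate: `[1, 2].index(99)` raises ValueError; `except ValueError` catches it → returns 24.
3. In process: `answer = calculate()` → answer = 24. No exception reaches process.
4. `except Exception` is skipped; process returns 24.
5. answer = 24.
Result: 24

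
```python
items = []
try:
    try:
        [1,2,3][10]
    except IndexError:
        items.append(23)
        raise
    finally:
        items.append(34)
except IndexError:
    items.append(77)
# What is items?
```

Step-by-step execution trace:
1. Inner try: `[1,2,3][10]` raises IndexError.
2. Inner `except IndexError` matches → `items.append(23)` → items = [23].
3. bare `raise` re-raises IndexError.
4. Inner `finally` runs during unwinding: `items.append(34)` → items = [23, 34].
5. Outer `except IndexError` matches → `items.append(77)` → items = [23, 34, 77].
Result: [23, 34, 77]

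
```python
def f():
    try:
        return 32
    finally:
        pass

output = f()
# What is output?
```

Step-by-step execution trace:
1. `f()` enters try: `return 32` sets pending return value 32.
2. Before returning, `finally: pass` runs (no effect).
3. f() returns 32 → output = 32.
Result: 32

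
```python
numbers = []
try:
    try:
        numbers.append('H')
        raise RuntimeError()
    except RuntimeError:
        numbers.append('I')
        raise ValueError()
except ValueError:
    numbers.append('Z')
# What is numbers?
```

Step-by-step execution trace:
1. Inner try: `numbers.append('H')` → numbers = ['H'].
2. `raise RuntimeError()` raises RuntimeError.
3. Inner `except RuntimeError` matches → `numbers.append('I')` → numbers = ['H', 'I'].
4. `raise ValueError()` raises ValueError; propagates to outer try.
5. Outer `except ValueError` matches → `numbers.append('Z')` → numbers = ['H', 'I', 'Z'].
Result: ['H', 'I', 'Z']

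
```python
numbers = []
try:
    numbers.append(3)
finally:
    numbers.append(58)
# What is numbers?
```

Step-by-step execution trace:
1. try: `numbers.append(3)` → numbers = [3].
2. The try body completes without raising.
3. finally always runs: `numbers.append(58)` → numbers = [3, 58].
Result: [3, 58]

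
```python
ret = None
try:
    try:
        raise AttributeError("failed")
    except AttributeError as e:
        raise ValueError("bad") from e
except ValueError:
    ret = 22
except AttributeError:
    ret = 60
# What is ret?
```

Step-by-step execution trace:
1. Inner try raises AttributeError; inner `except AttributeError as e` catches it.
2. `raise ValueError(...) from e` raises ValueError (AttributeError is attached as __cause__, but only ValueError is active).
3. Outer `except ValueError` matches → ret = 22.
4. `except AttributeError` is not reached.
Result: 22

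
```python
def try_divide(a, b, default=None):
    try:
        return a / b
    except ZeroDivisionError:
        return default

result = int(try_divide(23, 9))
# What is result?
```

Step-by-step execution trace:
1. `try_divide(23, 9)` enters try: `return 23 / 9` → returns 2.5555555555555554. No exception raised.
2. `except ZeroDivisionError` is skipped.
3. `int(2.5555555555555554)` → 2 → result = 2.
Result: 2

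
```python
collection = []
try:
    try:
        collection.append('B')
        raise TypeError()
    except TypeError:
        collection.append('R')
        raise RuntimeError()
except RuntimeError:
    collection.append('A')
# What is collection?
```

Step-by-step execution trace:
1. Inner try: `collection.append('B')` → collection = ['B'].
2. `raise TypeError()` raises TypeError.
3. Inner `except TypeError` matches → `collection.append('R')` → collection = ['B', 'R'].
4. `raise RuntimeError()` raises RuntimeError; propagates to outer try.
5. Outer `except RuntimeError` matches → `collection.append('A')` → collection = ['B', 'R', 'A'].
Result: ['B', 'R', 'A']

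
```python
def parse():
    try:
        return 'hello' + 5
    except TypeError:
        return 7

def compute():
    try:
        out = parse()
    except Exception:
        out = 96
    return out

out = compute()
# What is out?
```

Step-by-step execution trace:
1. `compute()` calls `parse()`.
2. In parse: `'hello' + 5` raises TypeError; `except TypeError` catches it → returns 7.
3. In compute: `out = parse()` → out = 7. No exception reaches compute.
4. `except Exception` is skipped; compute returns 7.
5. out = 7.
Result: 7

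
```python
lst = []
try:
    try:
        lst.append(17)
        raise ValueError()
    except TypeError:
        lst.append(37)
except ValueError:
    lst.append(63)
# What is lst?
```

Step-by-step execution trace:
1. Inner try: `lst.append(17)` → lst = [17].
2. `raise ValueError()` raises ValueError.
3. Inner `except TypeError` does not match ValueError; exception propagates to outer try.
4. Outer `except ValueError` matches → `lst.append(63)` → lst = [17, 63].
Result: [17, 63]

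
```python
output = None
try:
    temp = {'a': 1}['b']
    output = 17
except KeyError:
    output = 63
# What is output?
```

Step-by-step execution trace:
1. `temp = {'a': 1}['b']` raises KeyError.
2. `output = 17` is not reached.
3. `except KeyError` matches → output = 63.
Result: 63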